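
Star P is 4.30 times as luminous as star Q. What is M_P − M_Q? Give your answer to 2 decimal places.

M_P − M_Q ≈ -1.58

Pogson: ΔM = −2.5 log₁₀(ratio) = −2.5 log₁₀(4.30) = −2.5 × 0.6335 = -1.584
Star P is brighter, so it has the smaller magnitude: the difference is negative.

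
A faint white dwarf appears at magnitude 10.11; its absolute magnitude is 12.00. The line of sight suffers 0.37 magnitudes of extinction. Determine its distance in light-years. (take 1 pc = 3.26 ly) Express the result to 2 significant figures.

d ≈ 12 ly

m − M = 5 log₁₀(d/10 pc) + A  ⇒  10.11 − (12.00) − 0.37 = 5 log₁₀(d/10)
-2.260 = 5 log₁₀(d/10)
log₁₀ d = (m − M − A)/5 + 1 = 0.5480
d = 10^0.5480 = 3.532 pc
= 11.51 ly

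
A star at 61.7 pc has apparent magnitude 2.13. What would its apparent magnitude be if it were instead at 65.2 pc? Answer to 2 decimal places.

Flux ∝ 1/d², so Δm = 5 log₁₀(d₂/d₁) = 5 log₁₀(65.2/61.7) = 0.120
m₂ = m₁ + Δm = 2.13 + (0.120) = 2.250

m ≈ 2.25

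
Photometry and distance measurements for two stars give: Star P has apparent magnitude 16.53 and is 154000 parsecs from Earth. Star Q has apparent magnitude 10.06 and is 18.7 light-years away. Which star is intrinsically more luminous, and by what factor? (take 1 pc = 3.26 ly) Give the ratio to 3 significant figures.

Star P: M = m − 5 log₁₀ d + 5 = 16.53 − 5·5.1875 + 5 = -4.408
Star Q: d = 18.7 ly / 3.26 = 5.736 pc
Star Q: M = m − 5 log₁₀ d + 5 = 10.06 − 5·0.7586 + 5 = 11.267
ΔM = M_P − M_Q = -4.408 − (11.267) = -15.674; smaller M is more luminous → Star P.
L ratio = 10^(0.4 |ΔM|) = 10^6.270 = 1.861×10^6

Star P is more luminous, by a factor of 1.86×10^6.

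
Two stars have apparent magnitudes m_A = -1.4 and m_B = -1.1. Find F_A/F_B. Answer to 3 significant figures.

F_A/F_B ≈ 1.32

Δm = -1.4 − (-1.1) = -0.3
Flux ratio = 10^(−0.4 Δm) = 10^(−0.4 × -0.3) = 10^0.120 = 1.318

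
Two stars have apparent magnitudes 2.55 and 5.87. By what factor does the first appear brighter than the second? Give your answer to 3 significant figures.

Magnitude difference = -3.32
Flux ratio = 10^(−0.4 Δm) = 10^(−0.4 × -3.32) = 10^1.328 = 21.28

21.3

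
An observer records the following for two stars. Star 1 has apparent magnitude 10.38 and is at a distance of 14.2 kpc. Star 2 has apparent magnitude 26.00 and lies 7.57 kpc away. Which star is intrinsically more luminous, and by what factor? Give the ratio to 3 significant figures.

Star 1 is more luminous, by a factor of 6.23×10^6.

Star 1: d = 14.2 kpc = 14200 pc
Star 1: M = m − 5 log₁₀ d + 5 = 10.38 − 5·4.1523 + 5 = -5.381
Star 2: d = 7.57 kpc = 7570 pc
Star 2: M = m − 5 log₁₀ d + 5 = 26.00 − 5·3.8791 + 5 = 11.605
ΔM = M_1 − M_2 = -5.381 − (11.605) = -16.986; smaller M is more luminous → Star 1.
L ratio = 10^(0.4 |ΔM|) = 10^6.794 = 6.229×10^6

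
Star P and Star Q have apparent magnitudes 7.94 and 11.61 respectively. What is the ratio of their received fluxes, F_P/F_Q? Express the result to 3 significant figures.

F_P/F_Q ≈ 29.4

Magnitude difference = -3.67
Flux ratio = 10^(−0.4 Δm) = 10^(−0.4 × -3.67) = 10^1.468 = 29.38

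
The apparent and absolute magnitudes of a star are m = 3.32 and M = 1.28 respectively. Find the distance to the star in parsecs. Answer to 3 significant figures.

d ≈ 25.6 pc

Distance modulus: m − M = 3.32 − (1.28) = 2.040
m − M = 5 log₁₀ d − 5
log₁₀ d = (m − M)/5 + 1 = 1.4080
d = 10^1.4080 = 25.59 pc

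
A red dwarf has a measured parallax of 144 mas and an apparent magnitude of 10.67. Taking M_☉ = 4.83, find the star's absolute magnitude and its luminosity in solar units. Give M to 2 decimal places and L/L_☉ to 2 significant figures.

M ≈ 11.46; L/L_☉ ≈ 2.2×10^-3

d = 1/p = 1000/144 mas = 6.944 pc
M = m − 5 log₁₀ d + 5 = 10.67 − 5·0.8416 + 5 = 11.462
M − M_☉ = 11.462 − 4.83 = 6.632
L/L_☉ = 10^(−0.4 × 6.632) = 2.225×10^-3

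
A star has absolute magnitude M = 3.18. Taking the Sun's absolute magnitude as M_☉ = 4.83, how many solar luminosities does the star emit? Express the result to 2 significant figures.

M − M_☉ = 3.18 − 4.83 = -1.650
L/L_☉ = 10^(−0.4 (M − M_☉)) = 10^0.660 = 4.571

L/L_☉ ≈ 4.6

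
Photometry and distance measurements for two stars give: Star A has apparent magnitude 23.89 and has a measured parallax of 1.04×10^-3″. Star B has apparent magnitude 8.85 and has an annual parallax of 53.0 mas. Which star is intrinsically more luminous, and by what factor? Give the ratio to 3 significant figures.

Star B is more luminous, by a factor of 399.

Star A: d = 1/p = 1/1.04×10^-3″ = 961.5 pc
Star A: M = m − 5 log₁₀ d + 5 = 23.89 − 5·2.9830 + 5 = 13.975
Star B: p = 53.0 mas = 0.0530″ → d = 1/p = 18.87 pc
Star B: M = m − 5 log₁₀ d + 5 = 8.85 − 5·1.2757 + 5 = 7.471
ΔM = M_A − M_B = 13.975 − (7.471) = 6.504; smaller M is more luminous → Star B.
L ratio = 10^(0.4 |ΔM|) = 10^2.602 = 399.5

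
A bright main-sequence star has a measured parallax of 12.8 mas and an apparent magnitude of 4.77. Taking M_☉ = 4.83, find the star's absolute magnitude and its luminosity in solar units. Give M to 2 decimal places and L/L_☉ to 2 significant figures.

M ≈ 0.31; L/L_☉ ≈ 65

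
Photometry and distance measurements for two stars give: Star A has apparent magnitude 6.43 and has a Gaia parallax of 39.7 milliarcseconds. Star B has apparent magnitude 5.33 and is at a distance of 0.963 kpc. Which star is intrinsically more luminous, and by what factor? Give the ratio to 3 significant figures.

Star B is more luminous, by a factor of 4030.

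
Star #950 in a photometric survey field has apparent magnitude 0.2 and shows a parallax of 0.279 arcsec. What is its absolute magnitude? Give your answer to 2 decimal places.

d = 1/p = 1/0.279″ = 3.584 pc
5 log₁₀(d/10 pc) = 5 log₁₀(3.584) − 5 = -2.228
M = m − 5 log₁₀(d/10) = 0.2 + 2.228 = 2.428

M ≈ 2.43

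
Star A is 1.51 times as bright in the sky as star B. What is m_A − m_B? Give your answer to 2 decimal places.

m_A − m_B ≈ -0.45

Pogson: Δm = −2.5 log₁₀(ratio) = −2.5 log₁₀(1.51) = −2.5 × 0.1790 = -0.447
Star A is brighter, so it has the smaller magnitude: the difference is negative.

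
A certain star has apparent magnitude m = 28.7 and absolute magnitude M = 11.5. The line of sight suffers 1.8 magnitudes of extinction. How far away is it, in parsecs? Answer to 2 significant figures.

d ≈ 12000 pc

m − M = 5 log₁₀(d/10 pc) + A  ⇒  28.7 − (11.5) − 1.8 = 5 log₁₀(d/10)
15.400 = 5 log₁₀(d/10)
log₁₀ d = (m − M − A)/5 + 1 = 4.0800
d = 10^4.0800 = 12020 pc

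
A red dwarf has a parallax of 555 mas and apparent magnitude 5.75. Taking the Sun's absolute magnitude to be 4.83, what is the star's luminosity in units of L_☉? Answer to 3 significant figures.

L/L_☉ ≈ 0.0139

d = 1/p = 1000/555 mas = 1.802 pc
M = m − 5 log₁₀ d + 5 = 5.75 − 5·0.2557 + 5 = 9.471
M − M_☉ = 9.471 − 4.83 = 4.641
L/L_☉ = 10^(−0.4 × 4.641) = 0.01391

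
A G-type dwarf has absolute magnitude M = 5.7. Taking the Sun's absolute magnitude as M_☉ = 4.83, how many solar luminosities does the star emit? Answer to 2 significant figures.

L/L_☉ ≈ 0.45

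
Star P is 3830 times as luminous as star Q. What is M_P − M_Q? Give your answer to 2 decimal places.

Pogson: ΔM = −2.5 log₁₀(ratio) = −2.5 log₁₀(3830) = −2.5 × 3.5832 = -8.958
Star P is brighter, so it has the smaller magnitude: the difference is negative.

M_P − M_Q ≈ -8.96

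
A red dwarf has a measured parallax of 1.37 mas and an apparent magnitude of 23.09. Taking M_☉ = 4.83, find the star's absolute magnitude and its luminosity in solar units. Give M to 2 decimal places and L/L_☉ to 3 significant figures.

d = 1/p = 1000/1.37 mas = 729.9 pc
M = m − 5 log₁₀ d + 5 = 23.09 − 5·2.8633 + 5 = 13.774
M − M_☉ = 13.774 − 4.83 = 8.944
L/L_☉ = 10^(−0.4 × 8.944) = 2.646×10^-4

M ≈ 13.77; L/L_☉ ≈ 2.65×10^-4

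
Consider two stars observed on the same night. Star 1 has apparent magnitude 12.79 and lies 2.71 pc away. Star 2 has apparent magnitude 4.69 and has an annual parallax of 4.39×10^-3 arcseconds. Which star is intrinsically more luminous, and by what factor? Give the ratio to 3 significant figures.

Star 2 is more luminous, by a factor of 1.23×10^7.

Star 1: M = m − 5 log₁₀ d + 5 = 12.79 − 5·0.4330 + 5 = 15.625
Star 2: d = 1/p = 1/4.39×10^-3″ = 227.8 pc
Star 2: M = m − 5 log₁₀ d + 5 = 4.69 − 5·2.3575 + 5 = -2.098
ΔM = M_1 − M_2 = 15.625 − (-2.098) = 17.723; smaller M is more luminous → Star 2.
L ratio = 10^(0.4 |ΔM|) = 10^7.089 = 1.228×10^7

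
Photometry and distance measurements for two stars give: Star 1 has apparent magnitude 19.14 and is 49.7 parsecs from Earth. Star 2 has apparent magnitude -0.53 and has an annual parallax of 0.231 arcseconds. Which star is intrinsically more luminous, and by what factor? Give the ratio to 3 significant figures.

Star 2 is more luminous, by a factor of 560000.

Star 1: M = m − 5 log₁₀ d + 5 = 19.14 − 5·1.6964 + 5 = 15.658
Star 2: d = 1/p = 1/0.231″ = 4.329 pc
Star 2: M = m − 5 log₁₀ d + 5 = -0.53 − 5·0.6364 + 5 = 1.288
ΔM = M_1 − M_2 = 15.658 − (1.288) = 14.370; smaller M is more luminous → Star 2.
L ratio = 10^(0.4 |ΔM|) = 10^5.748 = 559800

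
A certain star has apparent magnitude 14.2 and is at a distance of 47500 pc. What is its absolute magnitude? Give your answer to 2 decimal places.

M ≈ -4.18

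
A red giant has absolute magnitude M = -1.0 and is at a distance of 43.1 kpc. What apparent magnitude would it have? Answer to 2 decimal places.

d = 43.1 kpc = 43100 pc
m = M + 5 log₁₀ d − 5 = -1.0 + 5·4.6345 − 5 = 17.172

m ≈ 17.17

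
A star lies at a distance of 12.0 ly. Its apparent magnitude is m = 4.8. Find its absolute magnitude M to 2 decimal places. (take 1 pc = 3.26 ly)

M ≈ 6.97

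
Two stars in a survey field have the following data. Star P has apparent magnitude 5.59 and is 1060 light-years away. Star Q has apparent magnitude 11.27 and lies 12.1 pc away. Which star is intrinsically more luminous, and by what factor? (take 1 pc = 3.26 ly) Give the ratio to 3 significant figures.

Star P: d = 1060 ly / 3.26 = 325.2 pc
Star P: M = m − 5 log₁₀ d + 5 = 5.59 − 5·2.5121 + 5 = -1.970
Star Q: M = m − 5 log₁₀ d + 5 = 11.27 − 5·1.0828 + 5 = 10.856
ΔM = M_P − M_Q = -1.970 − (10.856) = -12.827; smaller M is more luminous → Star P.
L ratio = 10^(0.4 |ΔM|) = 10^5.131 = 135100

Star P is more luminous, by a factor of 135000.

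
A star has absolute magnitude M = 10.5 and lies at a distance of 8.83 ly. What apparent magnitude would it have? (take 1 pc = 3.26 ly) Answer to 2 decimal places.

m ≈ 7.66

d = 8.83 ly / 3.26 = 2.709 pc
m = M + 5 log₁₀ d − 5 = 10.5 + 5·0.4327 − 5 = 7.664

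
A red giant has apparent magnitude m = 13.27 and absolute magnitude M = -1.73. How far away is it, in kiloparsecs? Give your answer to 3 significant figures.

d ≈ 10.0 kpc

Distance modulus: m − M = 13.27 − (-1.73) = 15.000
m − M = 5 log₁₀ d − 5
log₁₀ d = (m − M)/5 + 1 = 4.0000
d = 10^4.0000 = 10000 pc
= 10.00 kpc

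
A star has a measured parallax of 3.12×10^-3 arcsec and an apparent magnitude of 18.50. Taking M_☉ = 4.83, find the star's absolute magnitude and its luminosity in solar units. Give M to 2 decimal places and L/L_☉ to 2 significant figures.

M ≈ 10.97; L/L_☉ ≈ 3.5×10^-3

d = 1/p = 1/3.12×10^-3″ = 320.5 pc
M = m − 5 log₁₀ d + 5 = 18.50 − 5·2.5058 + 5 = 10.971
M − M_☉ = 10.971 − 4.83 = 6.141
L/L_☉ = 10^(−0.4 × 6.141) = 3.497×10^-3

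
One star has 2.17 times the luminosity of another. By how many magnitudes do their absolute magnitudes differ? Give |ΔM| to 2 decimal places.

|ΔM| ≈ 0.84

Pogson: ΔM = −2.5 log₁₀(ratio) = −2.5 log₁₀(2.17) = −2.5 × 0.3365 = -0.841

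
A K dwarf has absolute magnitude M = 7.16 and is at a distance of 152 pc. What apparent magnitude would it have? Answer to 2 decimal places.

m = M + 5 log₁₀ d − 5 = 7.16 + 5·2.1818 − 5 = 13.069

m ≈ 13.07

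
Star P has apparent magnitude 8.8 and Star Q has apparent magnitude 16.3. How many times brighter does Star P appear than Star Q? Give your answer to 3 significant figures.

1000

Δm = 8.8 − (16.3) = -7.5
Flux ratio = 10^(−0.4 Δm) = 10^(−0.4 × -7.5) = 10^3.000 = 1000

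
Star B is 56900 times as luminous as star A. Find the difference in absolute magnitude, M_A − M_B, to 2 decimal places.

Pogson: ΔM = −2.5 log₁₀(ratio) = −2.5 log₁₀(56900) = −2.5 × 4.7551 = -11.888
Star B is brighter so has the smaller magnitude: M_A − M_B is positive.

M_A − M_B ≈ 11.89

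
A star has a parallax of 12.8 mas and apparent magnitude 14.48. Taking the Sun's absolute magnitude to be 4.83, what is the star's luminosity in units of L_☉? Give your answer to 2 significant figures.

L/L_☉ ≈ 8.4×10^-3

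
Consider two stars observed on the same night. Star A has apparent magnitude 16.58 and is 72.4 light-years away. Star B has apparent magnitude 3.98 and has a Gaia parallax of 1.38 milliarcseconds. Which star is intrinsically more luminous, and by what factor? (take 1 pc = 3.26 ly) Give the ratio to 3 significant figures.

Star A: d = 72.4 ly / 3.26 = 22.21 pc
Star A: M = m − 5 log₁₀ d + 5 = 16.58 − 5·1.3465 + 5 = 14.847
Star B: p = 1.38 mas = 1.38×10^-3″ → d = 1/p = 724.6 pc
Star B: M = m − 5 log₁₀ d + 5 = 3.98 − 5·2.8601 + 5 = -5.321
ΔM = M_A − M_B = 14.847 − (-5.321) = 20.168; smaller M is more luminous → Star B.
L ratio = 10^(0.4 |ΔM|) = 10^8.067 = 1.167×10^8

Star B is more luminous, by a factor of 1.17×10^8.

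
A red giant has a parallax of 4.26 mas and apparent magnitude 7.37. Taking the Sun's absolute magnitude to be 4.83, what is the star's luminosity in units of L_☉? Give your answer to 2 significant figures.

L/L_☉ ≈ 53

d = 1/p = 1000/4.26 mas = 234.7 pc
M = m − 5 log₁₀ d + 5 = 7.37 − 5·2.3706 + 5 = 0.517
M − M_☉ = 0.517 − 4.83 = -4.313
L/L_☉ = 10^(−0.4 × -4.313) = 53.11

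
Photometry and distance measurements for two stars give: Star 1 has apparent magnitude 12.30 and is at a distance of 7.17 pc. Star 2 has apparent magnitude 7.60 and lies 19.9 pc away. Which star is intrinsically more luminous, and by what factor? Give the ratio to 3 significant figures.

Star 2 is more luminous, by a factor of 584.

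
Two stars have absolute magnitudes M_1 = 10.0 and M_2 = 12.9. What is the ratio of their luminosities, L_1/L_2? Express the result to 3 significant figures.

L_1/L_2 ≈ 14.5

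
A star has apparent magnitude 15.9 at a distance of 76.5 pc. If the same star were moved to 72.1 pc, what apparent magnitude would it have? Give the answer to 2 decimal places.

m ≈ 15.77

Flux ∝ 1/d², so Δm = 5 log₁₀(d₂/d₁) = 5 log₁₀(72.1/76.5) = -0.129
m₂ = m₁ + Δm = 15.9 + (-0.129) = 15.771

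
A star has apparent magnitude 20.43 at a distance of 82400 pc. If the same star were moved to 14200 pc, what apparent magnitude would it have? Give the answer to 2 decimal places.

Flux ∝ 1/d², so Δm = 5 log₁₀(d₂/d₁) = 5 log₁₀(14200/82400) = -3.818
m₂ = m₁ + Δm = 20.43 + (-3.818) = 16.612

m ≈ 16.61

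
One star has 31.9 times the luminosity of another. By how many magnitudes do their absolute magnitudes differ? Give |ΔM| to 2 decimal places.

|ΔM| ≈ 3.76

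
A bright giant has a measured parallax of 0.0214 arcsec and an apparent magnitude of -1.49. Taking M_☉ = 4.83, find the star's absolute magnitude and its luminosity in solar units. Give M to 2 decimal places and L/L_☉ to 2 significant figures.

d = 1/p = 1/0.0214″ = 46.73 pc
M = m − 5 log₁₀ d + 5 = -1.49 − 5·1.6696 + 5 = -4.838
M − M_☉ = -4.838 − 4.83 = -9.668
L/L_☉ = 10^(−0.4 × -9.668) = 7365

M ≈ -4.84; L/L_☉ ≈ 7400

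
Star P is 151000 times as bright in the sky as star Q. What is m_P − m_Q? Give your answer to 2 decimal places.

m_P − m_Q ≈ -12.95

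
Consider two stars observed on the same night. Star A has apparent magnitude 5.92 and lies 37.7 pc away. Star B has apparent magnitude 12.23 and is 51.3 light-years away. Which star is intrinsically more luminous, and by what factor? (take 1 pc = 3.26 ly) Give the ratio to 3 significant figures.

Star A is more luminous, by a factor of 1920.

Star A: M = m − 5 log₁₀ d + 5 = 5.92 − 5·1.5763 + 5 = 3.038
Star B: d = 51.3 ly / 3.26 = 15.74 pc
Star B: M = m − 5 log₁₀ d + 5 = 12.23 − 5·1.1969 + 5 = 11.246
ΔM = M_A − M_B = 3.038 − (11.246) = -8.207; smaller M is more luminous → Star A.
L ratio = 10^(0.4 |ΔM|) = 10^3.283 = 1918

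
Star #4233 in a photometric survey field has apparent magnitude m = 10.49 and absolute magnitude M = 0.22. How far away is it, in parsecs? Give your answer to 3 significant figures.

Distance modulus: m − M = 10.49 − (0.22) = 10.270
m − M = 5 log₁₀ d − 5
log₁₀ d = (m − M)/5 + 1 = 3.0540
d = 10^3.0540 = 1132 pc

d ≈ 1130 pc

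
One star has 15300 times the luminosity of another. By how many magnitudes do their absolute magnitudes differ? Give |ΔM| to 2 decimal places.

|ΔM| ≈ 10.46

Pogson: ΔM = −2.5 log₁₀(ratio) = −2.5 log₁₀(15300) = −2.5 × 4.1847 = -10.462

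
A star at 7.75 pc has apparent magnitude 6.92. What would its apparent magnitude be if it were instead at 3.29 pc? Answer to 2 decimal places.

m ≈ 5.06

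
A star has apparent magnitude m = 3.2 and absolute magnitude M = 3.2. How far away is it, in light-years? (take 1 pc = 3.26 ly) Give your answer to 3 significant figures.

μ = m − M = 0.000
m − M = 5 log₁₀ d − 5
log₁₀ d = (m − M)/5 + 1 = 1.0000
d = 10^1.0000 = 10.00 pc
= 32.60 ly

d ≈ 32.6 ly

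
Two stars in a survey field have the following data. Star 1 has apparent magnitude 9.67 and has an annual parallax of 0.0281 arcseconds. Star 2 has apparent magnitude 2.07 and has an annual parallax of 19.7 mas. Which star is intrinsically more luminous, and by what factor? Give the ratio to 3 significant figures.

Star 2 is more luminous, by a factor of 2230.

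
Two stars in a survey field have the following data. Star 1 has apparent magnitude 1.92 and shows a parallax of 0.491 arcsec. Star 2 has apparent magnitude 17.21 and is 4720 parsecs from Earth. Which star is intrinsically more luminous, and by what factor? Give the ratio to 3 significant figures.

Star 1: d = 1/p = 1/0.491″ = 2.037 pc
Star 1: M = m − 5 log₁₀ d + 5 = 1.92 − 5·0.3089 + 5 = 5.375
Star 2: M = m − 5 log₁₀ d + 5 = 17.21 − 5·3.6739 + 5 = 3.840
ΔM = M_1 − M_2 = 5.375 − (3.840) = 1.535; smaller M is more luminous → Star 2.
L ratio = 10^(0.4 |ΔM|) = 10^0.614 = 4.112

Star 2 is more luminous, by a factor of 4.11.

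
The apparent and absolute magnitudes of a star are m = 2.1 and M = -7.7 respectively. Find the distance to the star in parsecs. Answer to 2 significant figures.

d ≈ 910 pc

Distance modulus: m − M = 2.1 − (-7.7) = 9.800
m − M = 5 log₁₀ d − 5
log₁₀ d = (m − M)/5 + 1 = 2.9600
d = 10^2.9600 = 912.0 pc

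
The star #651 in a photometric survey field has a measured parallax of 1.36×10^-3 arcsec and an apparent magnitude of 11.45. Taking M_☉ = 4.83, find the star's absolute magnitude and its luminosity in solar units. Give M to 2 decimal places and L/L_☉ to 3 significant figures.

M ≈ 2.12; L/L_☉ ≈ 12.2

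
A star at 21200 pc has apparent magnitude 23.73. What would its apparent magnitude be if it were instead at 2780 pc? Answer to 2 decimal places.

Flux ∝ 1/d², so Δm = 5 log₁₀(d₂/d₁) = 5 log₁₀(2780/21200) = -4.411
m₂ = m₁ + Δm = 23.73 + (-4.411) = 19.319

m ≈ 19.32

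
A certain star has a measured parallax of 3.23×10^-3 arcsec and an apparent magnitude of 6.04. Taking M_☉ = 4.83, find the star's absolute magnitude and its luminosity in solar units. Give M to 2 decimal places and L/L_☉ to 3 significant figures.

d = 1/p = 1/3.23×10^-3″ = 309.6 pc
M = m − 5 log₁₀ d + 5 = 6.04 − 5·2.4908 + 5 = -1.414
M − M_☉ = -1.414 − 4.83 = -6.244
L/L_☉ = 10^(−0.4 × -6.244) = 314.5

M ≈ -1.41; L/L_☉ ≈ 314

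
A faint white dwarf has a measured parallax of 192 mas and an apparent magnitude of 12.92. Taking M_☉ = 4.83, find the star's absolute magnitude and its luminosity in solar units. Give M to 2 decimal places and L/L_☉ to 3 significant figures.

M ≈ 14.34; L/L_☉ ≈ 1.58×10^-4

d = 1/p = 1000/192 mas = 5.208 pc
M = m − 5 log₁₀ d + 5 = 12.92 − 5·0.7167 + 5 = 14.337
M − M_☉ = 14.337 − 4.83 = 9.507
L/L_☉ = 10^(−0.4 × 9.507) = 1.575×10^-4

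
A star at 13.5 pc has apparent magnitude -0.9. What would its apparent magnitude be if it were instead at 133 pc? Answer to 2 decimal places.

Flux ∝ 1/d², so Δm = 5 log₁₀(d₂/d₁) = 5 log₁₀(133/13.5) = 4.968
m₂ = m₁ + Δm = -0.9 + (4.968) = 4.068

m ≈ 4.07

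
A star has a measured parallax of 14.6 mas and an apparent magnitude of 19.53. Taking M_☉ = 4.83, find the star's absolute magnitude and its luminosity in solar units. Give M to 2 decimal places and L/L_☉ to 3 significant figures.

M ≈ 15.35; L/L_☉ ≈ 6.18×10^-5

d = 1/p = 1000/14.6 mas = 68.49 pc
M = m − 5 log₁₀ d + 5 = 19.53 − 5·1.8356 + 5 = 15.352
M − M_☉ = 15.352 − 4.83 = 10.522
L/L_☉ = 10^(−0.4 × 10.522) = 6.184×10^-5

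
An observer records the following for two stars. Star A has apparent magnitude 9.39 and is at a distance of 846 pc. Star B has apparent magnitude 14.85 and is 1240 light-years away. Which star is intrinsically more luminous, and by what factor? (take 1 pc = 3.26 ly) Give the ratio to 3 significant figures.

Star A is more luminous, by a factor of 756.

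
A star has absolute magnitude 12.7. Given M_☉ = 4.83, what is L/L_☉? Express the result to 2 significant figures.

M − M_☉ = 12.7 − 4.83 = 7.870
L/L_☉ = 10^(−0.4 (M − M_☉)) = 10^-3.148 = 7.112×10^-4

L/L_☉ ≈ 7.1×10^-4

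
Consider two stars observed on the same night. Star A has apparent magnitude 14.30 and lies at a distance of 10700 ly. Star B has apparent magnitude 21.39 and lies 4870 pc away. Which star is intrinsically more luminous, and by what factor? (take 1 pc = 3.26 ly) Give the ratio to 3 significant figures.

Star A is more luminous, by a factor of 311.

Star A: d = 10700 ly / 3.26 = 3282 pc
Star A: M = m − 5 log₁₀ d + 5 = 14.30 − 5·3.5162 + 5 = 1.719
Star B: M = m − 5 log₁₀ d + 5 = 21.39 − 5·3.6875 + 5 = 7.952
ΔM = M_A − M_B = 1.719 − (7.952) = -6.233; smaller M is more luminous → Star A.
L ratio = 10^(0.4 |ΔM|) = 10^2.493 = 311.4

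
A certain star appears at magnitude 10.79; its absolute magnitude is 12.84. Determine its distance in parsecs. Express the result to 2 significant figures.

d ≈ 3.9 pc

Distance modulus: m − M = 10.79 − (12.84) = -2.050
m − M = 5 log₁₀ d − 5
log₁₀ d = (m − M)/5 + 1 = 0.5900
d = 10^0.5900 = 3.890 pc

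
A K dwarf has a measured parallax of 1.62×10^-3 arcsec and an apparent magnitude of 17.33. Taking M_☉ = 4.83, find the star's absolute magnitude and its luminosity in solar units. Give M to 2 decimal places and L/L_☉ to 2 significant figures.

M ≈ 8.38; L/L_☉ ≈ 0.038

d = 1/p = 1/1.62×10^-3″ = 617.3 pc
M = m − 5 log₁₀ d + 5 = 17.33 − 5·2.7905 + 5 = 8.378
M − M_☉ = 8.378 − 4.83 = 3.548
L/L_☉ = 10^(−0.4 × 3.548) = 0.03810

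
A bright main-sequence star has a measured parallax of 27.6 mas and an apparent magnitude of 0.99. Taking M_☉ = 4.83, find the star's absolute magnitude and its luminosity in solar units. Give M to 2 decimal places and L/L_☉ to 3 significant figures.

M ≈ -1.81; L/L_☉ ≈ 451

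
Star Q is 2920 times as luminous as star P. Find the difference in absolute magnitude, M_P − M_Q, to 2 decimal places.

Pogson: ΔM = −2.5 log₁₀(ratio) = −2.5 log₁₀(2920) = −2.5 × 3.4654 = -8.663
Star Q is brighter so has the smaller magnitude: M_P − M_Q is positive.

M_P − M_Q ≈ 8.66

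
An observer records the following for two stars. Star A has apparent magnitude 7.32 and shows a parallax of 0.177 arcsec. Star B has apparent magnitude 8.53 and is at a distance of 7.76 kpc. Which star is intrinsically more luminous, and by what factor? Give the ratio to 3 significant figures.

Star B is more luminous, by a factor of 619000.

Star A: d = 1/p = 1/0.177″ = 5.650 pc
Star A: M = m − 5 log₁₀ d + 5 = 7.32 − 5·0.7520 + 5 = 8.560
Star B: d = 7.76 kpc = 7760 pc
Star B: M = m − 5 log₁₀ d + 5 = 8.53 − 5·3.8899 + 5 = -5.919
ΔM = M_A − M_B = 8.560 − (-5.919) = 14.479; smaller M is more luminous → Star B.
L ratio = 10^(0.4 |ΔM|) = 10^5.792 = 619000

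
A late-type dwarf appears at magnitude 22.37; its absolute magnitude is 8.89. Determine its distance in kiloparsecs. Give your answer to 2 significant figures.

d ≈ 5.0 kpc

Distance modulus: m − M = 22.37 − (8.89) = 13.480
m − M = 5 log₁₀ d − 5
log₁₀ d = (m − M)/5 + 1 = 3.6960
d = 10^3.6960 = 4966 pc
= 4.966 kpc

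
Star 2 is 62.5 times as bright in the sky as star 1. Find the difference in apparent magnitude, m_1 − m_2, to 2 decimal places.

m_1 − m_2 ≈ 4.49

Pogson: Δm = −2.5 log₁₀(ratio) = −2.5 log₁₀(62.5) = −2.5 × 1.7959 = -4.490
Star 2 is brighter so has the smaller magnitude: m_1 − m_2 is positive.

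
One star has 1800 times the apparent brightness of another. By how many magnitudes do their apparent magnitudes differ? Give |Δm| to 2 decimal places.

Pogson: Δm = −2.5 log₁₀(ratio) = −2.5 log₁₀(1800) = −2.5 × 3.2553 = -8.138

|Δm| ≈ 8.14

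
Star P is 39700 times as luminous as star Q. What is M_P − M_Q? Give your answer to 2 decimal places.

Pogson: ΔM = −2.5 log₁₀(ratio) = −2.5 log₁₀(39700) = −2.5 × 4.5988 = -11.497
Star P is brighter, so it has the smaller magnitude: the difference is negative.

M_P − M_Q ≈ -11.50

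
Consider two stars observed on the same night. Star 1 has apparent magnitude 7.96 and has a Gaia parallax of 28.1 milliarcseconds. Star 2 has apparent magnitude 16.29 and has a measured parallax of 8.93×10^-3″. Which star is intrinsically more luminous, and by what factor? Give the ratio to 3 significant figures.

Star 1 is more luminous, by a factor of 217.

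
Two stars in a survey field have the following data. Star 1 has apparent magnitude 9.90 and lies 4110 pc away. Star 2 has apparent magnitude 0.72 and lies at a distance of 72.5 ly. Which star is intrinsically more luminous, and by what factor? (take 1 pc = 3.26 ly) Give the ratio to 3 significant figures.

Star 1: M = m − 5 log₁₀ d + 5 = 9.90 − 5·3.6138 + 5 = -3.169
Star 2: d = 72.5 ly / 3.26 = 22.24 pc
Star 2: M = m − 5 log₁₀ d + 5 = 0.72 − 5·1.3471 + 5 = -1.016
ΔM = M_1 − M_2 = -3.169 − (-1.016) = -2.154; smaller M is more luminous → Star 1.
L ratio = 10^(0.4 |ΔM|) = 10^0.861 = 7.268

Star 1 is more luminous, by a factor of 7.27.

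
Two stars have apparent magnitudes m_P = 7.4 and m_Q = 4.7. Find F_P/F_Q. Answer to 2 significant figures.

Δm = 7.4 − (4.7) = 2.7
Flux ratio = 10^(−0.4 Δm) = 10^(−0.4 × 2.7) = 10^-1.080 = 0.08318

F_P/F_Q ≈ 0.083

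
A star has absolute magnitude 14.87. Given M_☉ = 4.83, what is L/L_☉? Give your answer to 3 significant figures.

L/L_☉ ≈ 9.64×10^-5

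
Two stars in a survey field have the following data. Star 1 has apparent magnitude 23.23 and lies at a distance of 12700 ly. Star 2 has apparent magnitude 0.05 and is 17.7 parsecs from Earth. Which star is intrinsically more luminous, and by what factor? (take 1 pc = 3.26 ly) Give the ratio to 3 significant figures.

Star 1: d = 12700 ly / 3.26 = 3896 pc
Star 1: M = m − 5 log₁₀ d + 5 = 23.23 − 5·3.5906 + 5 = 10.277
Star 2: M = m − 5 log₁₀ d + 5 = 0.05 − 5·1.2480 + 5 = -1.190
ΔM = M_1 − M_2 = 10.277 − (-1.190) = 11.467; smaller M is more luminous → Star 2.
L ratio = 10^(0.4 |ΔM|) = 10^4.587 = 38620

Star 2 is more luminous, by a factor of 38600.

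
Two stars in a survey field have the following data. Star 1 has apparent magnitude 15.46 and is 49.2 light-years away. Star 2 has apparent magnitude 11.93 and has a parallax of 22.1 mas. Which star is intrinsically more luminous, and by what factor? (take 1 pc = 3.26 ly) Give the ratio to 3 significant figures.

Star 2 is more luminous, by a factor of 232.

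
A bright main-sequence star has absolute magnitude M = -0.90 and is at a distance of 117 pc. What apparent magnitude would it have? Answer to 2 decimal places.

m ≈ 4.44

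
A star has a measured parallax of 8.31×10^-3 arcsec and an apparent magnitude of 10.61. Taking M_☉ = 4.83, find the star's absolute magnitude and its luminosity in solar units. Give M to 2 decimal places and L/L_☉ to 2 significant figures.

M ≈ 5.21; L/L_☉ ≈ 0.71

d = 1/p = 1/8.31×10^-3″ = 120.3 pc
M = m − 5 log₁₀ d + 5 = 10.61 − 5·2.0804 + 5 = 5.208
M − M_☉ = 5.208 − 4.83 = 0.378
L/L_☉ = 10^(−0.4 × 0.378) = 0.7060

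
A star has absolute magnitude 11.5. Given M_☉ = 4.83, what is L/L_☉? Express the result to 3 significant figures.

M − M_☉ = 11.5 − 4.83 = 6.670
L/L_☉ = 10^(−0.4 (M − M_☉)) = 10^-2.668 = 2.148×10^-3

L/L_☉ ≈ 2.15×10^-3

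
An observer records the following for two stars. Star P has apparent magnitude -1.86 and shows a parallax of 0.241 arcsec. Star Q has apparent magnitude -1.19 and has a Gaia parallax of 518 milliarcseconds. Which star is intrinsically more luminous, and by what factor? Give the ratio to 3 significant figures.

Star P: d = 1/p = 1/0.241″ = 4.149 pc
Star P: M = m − 5 log₁₀ d + 5 = -1.86 − 5·0.6180 + 5 = 0.050
Star Q: p = 518 mas = 0.518″ → d = 1/p = 1.931 pc
Star Q: M = m − 5 log₁₀ d + 5 = -1.19 − 5·0.2857 + 5 = 2.382
ΔM = M_P − M_Q = 0.050 − (2.382) = -2.332; smaller M is more luminous → Star P.
L ratio = 10^(0.4 |ΔM|) = 10^0.933 = 8.563

Star P is more luminous, by a factor of 8.56.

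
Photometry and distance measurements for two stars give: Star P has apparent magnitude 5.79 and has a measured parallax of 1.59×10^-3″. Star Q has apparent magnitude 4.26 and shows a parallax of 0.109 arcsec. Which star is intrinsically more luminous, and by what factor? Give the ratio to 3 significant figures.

Star P is more luminous, by a factor of 1150.

Star P: d = 1/p = 1/1.59×10^-3″ = 628.9 pc
Star P: M = m − 5 log₁₀ d + 5 = 5.79 − 5·2.7986 + 5 = -3.203
Star Q: d = 1/p = 1/0.109″ = 9.174 pc
Star Q: M = m − 5 log₁₀ d + 5 = 4.26 − 5·0.9626 + 5 = 4.447
ΔM = M_P − M_Q = -3.203 − (4.447) = -7.650; smaller M is more luminous → Star P.
L ratio = 10^(0.4 |ΔM|) = 10^3.060 = 1148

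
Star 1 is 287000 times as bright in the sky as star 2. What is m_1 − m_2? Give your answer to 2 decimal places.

Pogson: Δm = −2.5 log₁₀(ratio) = −2.5 log₁₀(287000) = −2.5 × 5.4579 = -13.645
Star 1 is brighter, so it has the smaller magnitude: the difference is negative.

m_1 − m_2 ≈ -13.64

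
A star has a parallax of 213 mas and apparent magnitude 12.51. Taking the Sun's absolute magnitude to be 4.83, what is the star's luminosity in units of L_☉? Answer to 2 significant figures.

d = 1/p = 1000/213 mas = 4.695 pc
M = m − 5 log₁₀ d + 5 = 12.51 − 5·0.6716 + 5 = 14.152
M − M_☉ = 14.152 − 4.83 = 9.322
L/L_☉ = 10^(−0.4 × 9.322) = 1.867×10^-4

L/L_☉ ≈ 1.9×10^-4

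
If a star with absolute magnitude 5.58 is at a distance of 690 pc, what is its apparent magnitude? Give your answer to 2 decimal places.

m = M + 5 log₁₀ d − 5 = 5.58 + 5·2.8388 − 5 = 14.774

m ≈ 14.77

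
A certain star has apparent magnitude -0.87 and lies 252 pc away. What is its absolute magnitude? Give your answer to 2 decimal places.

M ≈ -7.88

5 log₁₀(d/10 pc) = 5 log₁₀(252.0) − 5 = 7.007
M = m − 5 log₁₀(d/10) = -0.87 − 7.007 = -7.877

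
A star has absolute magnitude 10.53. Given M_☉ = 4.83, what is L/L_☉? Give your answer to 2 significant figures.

L/L_☉ ≈ 5.2×10^-3

M − M_☉ = 10.53 − 4.83 = 5.700
L/L_☉ = 10^(−0.4 (M − M_☉)) = 10^-2.280 = 5.248×10^-3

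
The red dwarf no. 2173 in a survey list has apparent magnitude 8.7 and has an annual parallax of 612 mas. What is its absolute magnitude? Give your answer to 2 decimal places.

p = 612 mas = 0.612″ → d = 1/p = 1.634 pc
5 log₁₀(d/10 pc) = 5 log₁₀(1.634) − 5 = -3.934
M = m − 5 log₁₀(d/10) = 8.7 + 3.934 = 12.634

M ≈ 12.63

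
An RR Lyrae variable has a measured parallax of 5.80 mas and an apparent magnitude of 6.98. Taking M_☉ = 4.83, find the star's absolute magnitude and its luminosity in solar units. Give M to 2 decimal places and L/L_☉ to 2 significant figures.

M ≈ 0.80; L/L_☉ ≈ 41

d = 1/p = 1000/5.80 mas = 172.4 pc
M = m − 5 log₁₀ d + 5 = 6.98 − 5·2.2366 + 5 = 0.797
M − M_☉ = 0.797 − 4.83 = -4.033
L/L_☉ = 10^(−0.4 × -4.033) = 41.03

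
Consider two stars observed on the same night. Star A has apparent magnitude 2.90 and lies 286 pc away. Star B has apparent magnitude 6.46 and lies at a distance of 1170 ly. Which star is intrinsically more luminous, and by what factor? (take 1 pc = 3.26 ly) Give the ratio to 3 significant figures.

Star A is more luminous, by a factor of 16.9.

Star A: M = m − 5 log₁₀ d + 5 = 2.90 − 5·2.4564 + 5 = -4.382
Star B: d = 1170 ly / 3.26 = 358.9 pc
Star B: M = m − 5 log₁₀ d + 5 = 6.46 − 5·2.5550 + 5 = -1.315
ΔM = M_A − M_B = -4.382 − (-1.315) = -3.067; smaller M is more luminous → Star A.
L ratio = 10^(0.4 |ΔM|) = 10^1.227 = 16.86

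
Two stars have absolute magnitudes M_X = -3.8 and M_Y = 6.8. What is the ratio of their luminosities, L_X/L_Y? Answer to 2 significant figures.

L_X/L_Y ≈ 17000

ΔM = M_X − M_Y = -10.6
L_X/L_Y = 10^(−0.4 ΔM) = 10^4.240 = 17380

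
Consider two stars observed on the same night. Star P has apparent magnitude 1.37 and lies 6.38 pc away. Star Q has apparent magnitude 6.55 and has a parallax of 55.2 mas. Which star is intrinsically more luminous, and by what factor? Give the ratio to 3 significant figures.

Star P is more luminous, by a factor of 14.6.

Star P: M = m − 5 log₁₀ d + 5 = 1.37 − 5·0.8048 + 5 = 2.346
Star Q: p = 55.2 mas = 0.0552″ → d = 1/p = 18.12 pc
Star Q: M = m − 5 log₁₀ d + 5 = 6.55 − 5·1.2581 + 5 = 5.260
ΔM = M_P − M_Q = 2.346 − (5.260) = -2.914; smaller M is more luminous → Star P.
L ratio = 10^(0.4 |ΔM|) = 10^1.166 = 14.64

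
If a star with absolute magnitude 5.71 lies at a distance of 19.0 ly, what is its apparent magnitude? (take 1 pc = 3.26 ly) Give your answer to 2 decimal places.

m ≈ 4.54

d = 19.0 ly / 3.26 = 5.828 pc
m = M + 5 log₁₀ d − 5 = 5.71 + 5·0.7655 − 5 = 4.538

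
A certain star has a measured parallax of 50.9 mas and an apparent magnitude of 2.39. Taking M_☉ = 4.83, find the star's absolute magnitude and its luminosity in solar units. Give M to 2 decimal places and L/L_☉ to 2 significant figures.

d = 1/p = 1000/50.9 mas = 19.65 pc
M = m − 5 log₁₀ d + 5 = 2.39 − 5·1.2933 + 5 = 0.924
M − M_☉ = 0.924 − 4.83 = -3.906
L/L_☉ = 10^(−0.4 × -3.906) = 36.52

M ≈ 0.92; L/L_☉ ≈ 37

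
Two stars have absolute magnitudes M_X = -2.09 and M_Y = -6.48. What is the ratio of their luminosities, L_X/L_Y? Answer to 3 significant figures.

L_X/L_Y ≈ 0.0175

ΔM = M_X − M_Y = 4.39
L_X/L_Y = 10^(−0.4 ΔM) = 10^-1.756 = 0.01754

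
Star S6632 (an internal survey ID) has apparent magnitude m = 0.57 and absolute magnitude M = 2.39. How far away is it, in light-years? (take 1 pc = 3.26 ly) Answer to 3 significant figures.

d ≈ 14.1 ly

Distance modulus: m − M = 0.57 − (2.39) = -1.820
m − M = 5 log₁₀ d − 5
log₁₀ d = (m − M)/5 + 1 = 0.6360
d = 10^0.6360 = 4.325 pc
= 14.10 ly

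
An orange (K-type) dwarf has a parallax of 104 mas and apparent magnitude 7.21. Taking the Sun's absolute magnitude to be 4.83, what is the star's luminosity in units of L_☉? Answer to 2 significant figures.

L/L_☉ ≈ 0.10

d = 1/p = 1000/104 mas = 9.615 pc
M = m − 5 log₁₀ d + 5 = 7.21 − 5·0.9830 + 5 = 7.295
M − M_☉ = 7.295 − 4.83 = 2.465
L/L_☉ = 10^(−0.4 × 2.465) = 0.1033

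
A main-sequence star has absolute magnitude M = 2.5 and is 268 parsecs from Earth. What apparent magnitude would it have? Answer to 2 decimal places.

m ≈ 9.64

m = M + 5 log₁₀ d − 5 = 2.5 + 5·2.4281 − 5 = 9.641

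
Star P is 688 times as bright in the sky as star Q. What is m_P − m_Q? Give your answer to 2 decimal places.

Pogson: Δm = −2.5 log₁₀(ratio) = −2.5 log₁₀(688) = −2.5 × 2.8376 = -7.094
Star P is brighter, so it has the smaller magnitude: the difference is negative.

m_P − m_Q ≈ -7.09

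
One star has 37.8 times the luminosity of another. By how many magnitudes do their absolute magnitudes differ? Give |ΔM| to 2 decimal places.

Pogson: ΔM = −2.5 log₁₀(ratio) = −2.5 log₁₀(37.8) = −2.5 × 1.5775 = -3.944

|ΔM| ≈ 3.94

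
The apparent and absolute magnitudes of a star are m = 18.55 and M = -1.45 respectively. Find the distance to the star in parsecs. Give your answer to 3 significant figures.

d ≈ 100000 pc

Distance modulus: m − M = 18.55 − (-1.45) = 20.000
m − M = 5 log₁₀ d − 5
log₁₀ d = (m − M)/5 + 1 = 5.0000
d = 10^5.0000 = 100000 pc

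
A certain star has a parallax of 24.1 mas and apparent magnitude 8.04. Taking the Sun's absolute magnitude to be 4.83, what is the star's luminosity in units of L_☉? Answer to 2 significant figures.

L/L_☉ ≈ 0.90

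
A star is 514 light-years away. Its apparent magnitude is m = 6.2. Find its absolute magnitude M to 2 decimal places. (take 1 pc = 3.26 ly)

M ≈ 0.21

d = 514 ly / 3.26 = 157.7 pc
5 log₁₀(d/10 pc) = 5 log₁₀(157.7) − 5 = 5.989
M = m − 5 log₁₀(d/10) = 6.2 − 5.989 = 0.211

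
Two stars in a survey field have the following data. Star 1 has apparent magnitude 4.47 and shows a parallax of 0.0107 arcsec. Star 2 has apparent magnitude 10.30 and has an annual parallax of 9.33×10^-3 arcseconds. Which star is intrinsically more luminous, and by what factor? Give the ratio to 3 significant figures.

Star 1: d = 1/p = 1/0.0107″ = 93.46 pc
Star 1: M = m − 5 log₁₀ d + 5 = 4.47 − 5·1.9706 + 5 = -0.383
Star 2: d = 1/p = 1/9.33×10^-3″ = 107.2 pc
Star 2: M = m − 5 log₁₀ d + 5 = 10.30 − 5·2.0301 + 5 = 5.149
ΔM = M_1 − M_2 = -0.383 − (5.149) = -5.532; smaller M is more luminous → Star 1.
L ratio = 10^(0.4 |ΔM|) = 10^2.213 = 163.3

Star 1 is more luminous, by a factor of 163.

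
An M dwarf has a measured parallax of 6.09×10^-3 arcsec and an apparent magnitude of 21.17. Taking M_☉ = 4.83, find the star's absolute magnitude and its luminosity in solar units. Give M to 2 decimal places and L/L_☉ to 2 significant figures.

d = 1/p = 1/6.09×10^-3″ = 164.2 pc
M = m − 5 log₁₀ d + 5 = 21.17 − 5·2.2154 + 5 = 15.093
M − M_☉ = 15.093 − 4.83 = 10.263
L/L_☉ = 10^(−0.4 × 10.263) = 7.848×10^-5

M ≈ 15.09; L/L_☉ ≈ 7.8×10^-5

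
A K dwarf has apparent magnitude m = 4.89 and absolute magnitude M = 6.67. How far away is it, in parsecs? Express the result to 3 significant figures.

d ≈ 4.41 pc

μ = m − M = -1.780
m − M = 5 log₁₀ d − 5
log₁₀ d = (m − M)/5 + 1 = 0.6440
d = 10^0.6440 = 4.406 pc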